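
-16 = -16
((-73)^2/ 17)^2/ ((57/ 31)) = 880345471/ 16473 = 53441.72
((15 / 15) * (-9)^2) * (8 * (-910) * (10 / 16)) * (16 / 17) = -346870.59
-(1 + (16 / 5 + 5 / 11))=-256 / 55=-4.65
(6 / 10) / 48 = 1 / 80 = 0.01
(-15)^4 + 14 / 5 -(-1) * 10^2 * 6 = 256139 / 5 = 51227.80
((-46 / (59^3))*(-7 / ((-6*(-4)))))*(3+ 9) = 0.00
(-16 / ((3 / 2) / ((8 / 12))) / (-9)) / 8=8 / 81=0.10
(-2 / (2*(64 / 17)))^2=289 / 4096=0.07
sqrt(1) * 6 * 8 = 48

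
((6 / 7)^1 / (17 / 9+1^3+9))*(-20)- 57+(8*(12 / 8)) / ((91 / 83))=-462477 / 9737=-47.50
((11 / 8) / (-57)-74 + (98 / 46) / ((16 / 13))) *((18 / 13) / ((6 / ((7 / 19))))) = -10614947 / 1727024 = -6.15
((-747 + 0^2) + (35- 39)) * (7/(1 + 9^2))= -5257/82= -64.11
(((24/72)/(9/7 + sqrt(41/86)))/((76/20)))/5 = 1806/94183 -49 * sqrt(3526)/282549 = 0.01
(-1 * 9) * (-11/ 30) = 33/ 10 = 3.30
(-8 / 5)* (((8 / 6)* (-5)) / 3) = 32 / 9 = 3.56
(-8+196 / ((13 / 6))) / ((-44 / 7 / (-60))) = 112560 / 143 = 787.13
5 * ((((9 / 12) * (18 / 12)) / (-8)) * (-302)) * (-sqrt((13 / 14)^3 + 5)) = -511.42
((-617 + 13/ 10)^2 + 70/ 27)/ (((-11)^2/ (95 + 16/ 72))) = 298328.14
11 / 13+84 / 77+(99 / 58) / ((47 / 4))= 405865 / 194909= 2.08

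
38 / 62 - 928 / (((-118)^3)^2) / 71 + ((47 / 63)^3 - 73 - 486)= -25905744092428431172507 / 46428404171247621054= -557.97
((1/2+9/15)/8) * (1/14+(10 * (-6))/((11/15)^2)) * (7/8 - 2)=1699911/98560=17.25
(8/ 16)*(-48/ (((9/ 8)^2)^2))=-32768/ 2187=-14.98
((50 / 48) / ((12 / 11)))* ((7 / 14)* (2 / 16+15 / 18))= 6325 / 13824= 0.46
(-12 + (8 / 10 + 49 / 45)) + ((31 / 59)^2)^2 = -1094368162 / 109056249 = -10.03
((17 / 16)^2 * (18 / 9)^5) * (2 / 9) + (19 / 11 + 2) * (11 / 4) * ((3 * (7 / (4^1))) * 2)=8327 / 72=115.65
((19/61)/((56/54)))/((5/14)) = 513/610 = 0.84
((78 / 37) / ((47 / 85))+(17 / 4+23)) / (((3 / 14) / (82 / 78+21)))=650373710 / 203463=3196.52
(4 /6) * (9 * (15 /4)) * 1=45 /2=22.50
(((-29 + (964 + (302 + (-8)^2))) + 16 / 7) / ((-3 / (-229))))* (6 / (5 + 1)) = 696389 / 7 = 99484.14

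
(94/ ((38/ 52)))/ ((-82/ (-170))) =207740/ 779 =266.68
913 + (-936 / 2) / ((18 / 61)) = -673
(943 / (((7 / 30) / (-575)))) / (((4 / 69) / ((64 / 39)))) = -65782021.98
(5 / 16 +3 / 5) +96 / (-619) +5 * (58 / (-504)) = 567841 / 3119760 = 0.18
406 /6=203 /3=67.67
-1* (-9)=9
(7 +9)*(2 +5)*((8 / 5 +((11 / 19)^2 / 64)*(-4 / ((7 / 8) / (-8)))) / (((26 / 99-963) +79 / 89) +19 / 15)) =-3191132736 / 15276973807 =-0.21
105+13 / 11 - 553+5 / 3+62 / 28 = -204637 / 462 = -442.94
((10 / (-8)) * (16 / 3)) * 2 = -40 / 3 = -13.33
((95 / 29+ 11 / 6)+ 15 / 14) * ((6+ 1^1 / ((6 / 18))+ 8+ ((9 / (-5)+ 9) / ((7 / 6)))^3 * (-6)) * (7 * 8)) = -1798809607712 / 3730125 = -482238.43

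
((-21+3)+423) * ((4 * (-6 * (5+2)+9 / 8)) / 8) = -132435 / 16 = -8277.19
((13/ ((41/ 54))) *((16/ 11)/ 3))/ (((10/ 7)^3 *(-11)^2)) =160524/ 6821375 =0.02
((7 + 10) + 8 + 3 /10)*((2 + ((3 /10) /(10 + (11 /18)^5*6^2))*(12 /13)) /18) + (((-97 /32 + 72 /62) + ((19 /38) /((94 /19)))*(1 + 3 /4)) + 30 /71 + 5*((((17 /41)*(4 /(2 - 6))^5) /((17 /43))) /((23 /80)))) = -1470434276315361739 /88211970604461600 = -16.67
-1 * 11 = -11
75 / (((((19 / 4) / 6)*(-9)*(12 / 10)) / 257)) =-128500 / 57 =-2254.39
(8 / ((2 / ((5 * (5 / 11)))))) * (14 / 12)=350 / 33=10.61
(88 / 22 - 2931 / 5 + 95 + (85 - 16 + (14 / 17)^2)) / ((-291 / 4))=2413276 / 420495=5.74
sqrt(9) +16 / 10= 4.60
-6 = -6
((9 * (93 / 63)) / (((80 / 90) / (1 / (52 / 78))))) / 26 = 2511 / 2912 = 0.86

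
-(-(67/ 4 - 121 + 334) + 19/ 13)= 11871/ 52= 228.29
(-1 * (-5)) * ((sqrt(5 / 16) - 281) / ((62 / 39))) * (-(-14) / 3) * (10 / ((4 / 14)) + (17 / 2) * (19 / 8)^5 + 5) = -5717052051165 / 2031616 + 20345380965 * sqrt(5) / 8126464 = -2808443.44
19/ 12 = 1.58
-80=-80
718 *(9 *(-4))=-25848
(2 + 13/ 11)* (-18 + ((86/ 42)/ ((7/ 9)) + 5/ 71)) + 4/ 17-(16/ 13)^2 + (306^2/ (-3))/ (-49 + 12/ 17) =699081674842/ 1172290301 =596.34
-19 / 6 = -3.17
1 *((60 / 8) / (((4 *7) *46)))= 15 / 2576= 0.01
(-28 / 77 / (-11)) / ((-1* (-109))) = 4 / 13189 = 0.00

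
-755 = -755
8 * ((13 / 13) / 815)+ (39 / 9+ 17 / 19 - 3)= 103961 / 46455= 2.24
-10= -10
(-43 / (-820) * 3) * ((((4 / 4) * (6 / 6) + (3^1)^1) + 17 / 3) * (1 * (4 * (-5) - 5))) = -6235 / 164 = -38.02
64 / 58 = 32 / 29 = 1.10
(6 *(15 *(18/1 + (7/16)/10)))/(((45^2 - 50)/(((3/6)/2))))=25983/126400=0.21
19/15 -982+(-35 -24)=-15596/15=-1039.73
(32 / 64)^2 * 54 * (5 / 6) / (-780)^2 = 1 / 54080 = 0.00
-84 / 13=-6.46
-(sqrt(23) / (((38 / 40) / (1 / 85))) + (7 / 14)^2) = -1 / 4-4*sqrt(23) / 323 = -0.31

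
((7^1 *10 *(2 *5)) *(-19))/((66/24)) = -53200/11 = -4836.36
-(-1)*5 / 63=5 / 63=0.08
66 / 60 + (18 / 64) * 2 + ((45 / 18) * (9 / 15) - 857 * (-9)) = 617293 / 80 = 7716.16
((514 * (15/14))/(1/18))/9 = 7710/7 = 1101.43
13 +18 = 31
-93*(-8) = 744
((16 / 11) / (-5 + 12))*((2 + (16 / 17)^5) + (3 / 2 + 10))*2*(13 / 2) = 38.46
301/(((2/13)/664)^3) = 24199745775296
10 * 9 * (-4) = -360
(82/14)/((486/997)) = 40877/3402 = 12.02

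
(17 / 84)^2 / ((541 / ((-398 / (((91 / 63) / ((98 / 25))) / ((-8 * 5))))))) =115022 / 35165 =3.27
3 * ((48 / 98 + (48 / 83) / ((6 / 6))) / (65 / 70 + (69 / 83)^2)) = 2163312 / 1093477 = 1.98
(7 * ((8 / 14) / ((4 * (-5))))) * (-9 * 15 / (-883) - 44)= 8.77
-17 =-17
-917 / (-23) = 917 / 23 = 39.87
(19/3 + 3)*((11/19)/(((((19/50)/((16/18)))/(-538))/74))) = -4904838400/9747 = -503215.18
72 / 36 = 2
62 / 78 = 31 / 39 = 0.79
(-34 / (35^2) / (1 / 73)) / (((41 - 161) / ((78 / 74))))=16133 / 906500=0.02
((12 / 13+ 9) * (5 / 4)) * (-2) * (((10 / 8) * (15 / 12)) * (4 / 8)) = -16125 / 832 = -19.38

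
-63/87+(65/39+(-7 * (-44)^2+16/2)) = -1178246/87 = -13543.06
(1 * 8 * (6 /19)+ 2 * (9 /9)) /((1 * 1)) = 86 /19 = 4.53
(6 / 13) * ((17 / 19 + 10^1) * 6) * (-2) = -14904 / 247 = -60.34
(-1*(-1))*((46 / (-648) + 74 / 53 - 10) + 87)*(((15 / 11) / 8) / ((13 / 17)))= 114325085 / 6548256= 17.46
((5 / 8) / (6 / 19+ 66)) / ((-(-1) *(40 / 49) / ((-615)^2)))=4366.66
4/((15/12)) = 16/5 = 3.20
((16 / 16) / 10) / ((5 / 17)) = 17 / 50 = 0.34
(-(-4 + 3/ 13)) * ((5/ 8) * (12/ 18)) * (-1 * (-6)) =245/ 26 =9.42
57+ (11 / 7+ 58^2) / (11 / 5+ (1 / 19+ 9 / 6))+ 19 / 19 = 954.86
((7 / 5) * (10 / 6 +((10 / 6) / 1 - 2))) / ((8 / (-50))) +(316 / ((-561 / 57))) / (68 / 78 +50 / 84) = -558411 / 16643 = -33.55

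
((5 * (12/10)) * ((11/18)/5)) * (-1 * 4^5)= -750.93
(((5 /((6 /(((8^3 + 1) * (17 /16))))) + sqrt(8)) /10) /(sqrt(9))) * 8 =8 * sqrt(2) /15 + 969 /8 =121.88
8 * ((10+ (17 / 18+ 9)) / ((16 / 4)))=359 / 9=39.89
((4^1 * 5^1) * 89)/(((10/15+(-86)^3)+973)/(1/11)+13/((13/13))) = -2670/10478839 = -0.00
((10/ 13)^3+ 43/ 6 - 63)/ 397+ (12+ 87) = 517362151/ 5233254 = 98.86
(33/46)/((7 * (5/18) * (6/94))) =4653/805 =5.78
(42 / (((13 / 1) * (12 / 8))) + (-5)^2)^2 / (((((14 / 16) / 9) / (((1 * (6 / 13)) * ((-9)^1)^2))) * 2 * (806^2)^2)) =272519883 / 811294024356998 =0.00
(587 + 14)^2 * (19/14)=6862819/14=490201.36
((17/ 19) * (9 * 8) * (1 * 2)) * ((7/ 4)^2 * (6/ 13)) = 44982/ 247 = 182.11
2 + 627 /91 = 809 /91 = 8.89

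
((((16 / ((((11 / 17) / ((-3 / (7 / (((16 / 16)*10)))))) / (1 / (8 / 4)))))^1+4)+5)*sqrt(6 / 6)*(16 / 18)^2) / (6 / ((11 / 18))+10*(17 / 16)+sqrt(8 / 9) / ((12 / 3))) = -148558336 / 87371211+25434112*sqrt(2) / 1834795431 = -1.68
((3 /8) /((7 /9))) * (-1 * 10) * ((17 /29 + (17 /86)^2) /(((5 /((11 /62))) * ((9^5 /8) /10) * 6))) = -1053745 /43624115244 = -0.00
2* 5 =10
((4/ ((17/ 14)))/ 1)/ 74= 28/ 629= 0.04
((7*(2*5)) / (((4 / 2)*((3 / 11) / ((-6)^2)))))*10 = 46200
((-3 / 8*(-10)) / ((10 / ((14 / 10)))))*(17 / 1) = 357 / 40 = 8.92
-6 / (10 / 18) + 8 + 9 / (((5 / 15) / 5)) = 661 / 5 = 132.20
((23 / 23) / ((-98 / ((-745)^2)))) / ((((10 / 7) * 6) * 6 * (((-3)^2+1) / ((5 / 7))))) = -111005 / 14112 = -7.87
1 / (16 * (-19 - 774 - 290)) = -1 / 17328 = -0.00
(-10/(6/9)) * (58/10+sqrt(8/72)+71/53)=-5941/53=-112.09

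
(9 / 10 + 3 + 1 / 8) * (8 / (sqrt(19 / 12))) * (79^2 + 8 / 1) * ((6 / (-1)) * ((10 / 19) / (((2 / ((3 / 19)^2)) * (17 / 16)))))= -1738521792 * sqrt(57) / 2215457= -5924.53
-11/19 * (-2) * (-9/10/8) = -99/760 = -0.13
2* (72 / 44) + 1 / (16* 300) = 172811 / 52800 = 3.27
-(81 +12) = -93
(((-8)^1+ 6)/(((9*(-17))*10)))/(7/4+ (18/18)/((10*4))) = 8/10863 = 0.00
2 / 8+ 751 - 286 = 1861 / 4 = 465.25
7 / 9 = 0.78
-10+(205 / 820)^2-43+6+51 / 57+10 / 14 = -96459 / 2128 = -45.33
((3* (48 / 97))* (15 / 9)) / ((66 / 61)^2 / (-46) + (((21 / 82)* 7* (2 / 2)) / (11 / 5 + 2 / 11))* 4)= 2298331465 / 2772945208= 0.83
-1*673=-673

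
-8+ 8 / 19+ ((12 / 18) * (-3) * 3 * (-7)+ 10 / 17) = 11308 / 323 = 35.01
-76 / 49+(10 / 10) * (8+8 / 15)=5132 / 735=6.98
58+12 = 70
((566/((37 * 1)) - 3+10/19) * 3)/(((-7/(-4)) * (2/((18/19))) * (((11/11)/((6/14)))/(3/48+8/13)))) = 102960315/34033636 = 3.03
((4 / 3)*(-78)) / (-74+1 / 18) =1872 / 1331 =1.41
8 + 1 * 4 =12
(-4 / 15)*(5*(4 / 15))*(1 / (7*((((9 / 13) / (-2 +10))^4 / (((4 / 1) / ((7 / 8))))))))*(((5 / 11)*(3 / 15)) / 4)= -14974189568 / 159137055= -94.10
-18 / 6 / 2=-3 / 2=-1.50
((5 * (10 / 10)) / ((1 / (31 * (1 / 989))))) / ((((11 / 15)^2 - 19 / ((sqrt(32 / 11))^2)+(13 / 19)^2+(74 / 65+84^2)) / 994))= 5205963672000 / 235650204072559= 0.02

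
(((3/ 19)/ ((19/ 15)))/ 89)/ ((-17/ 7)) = -315/ 546193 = -0.00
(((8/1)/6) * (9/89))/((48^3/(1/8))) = 0.00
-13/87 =-0.15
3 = 3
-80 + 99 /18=-149 /2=-74.50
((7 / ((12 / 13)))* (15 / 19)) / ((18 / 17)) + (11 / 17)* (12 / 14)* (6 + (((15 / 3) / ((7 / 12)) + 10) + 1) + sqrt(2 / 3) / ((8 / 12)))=33* sqrt(6) / 119 + 22604807 / 1139544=20.52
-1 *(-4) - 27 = -23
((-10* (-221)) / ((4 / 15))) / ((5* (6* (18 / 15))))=5525 / 24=230.21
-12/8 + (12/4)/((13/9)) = 15/26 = 0.58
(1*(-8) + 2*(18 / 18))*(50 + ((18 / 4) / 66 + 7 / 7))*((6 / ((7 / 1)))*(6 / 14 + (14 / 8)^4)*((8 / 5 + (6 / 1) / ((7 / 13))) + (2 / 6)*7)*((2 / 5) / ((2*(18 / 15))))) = -1786122645 / 275968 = -6472.21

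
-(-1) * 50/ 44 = 25/ 22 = 1.14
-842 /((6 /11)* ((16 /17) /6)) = -78727 /8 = -9840.88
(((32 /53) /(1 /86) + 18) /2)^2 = 3433609 /2809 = 1222.36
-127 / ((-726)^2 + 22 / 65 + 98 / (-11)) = -0.00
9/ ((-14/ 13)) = -117/ 14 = -8.36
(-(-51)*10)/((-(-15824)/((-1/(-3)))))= 85/7912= 0.01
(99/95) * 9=891/95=9.38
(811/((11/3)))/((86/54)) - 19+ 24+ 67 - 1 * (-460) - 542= 60961/473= 128.88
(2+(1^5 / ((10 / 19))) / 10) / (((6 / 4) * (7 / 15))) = 219 / 70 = 3.13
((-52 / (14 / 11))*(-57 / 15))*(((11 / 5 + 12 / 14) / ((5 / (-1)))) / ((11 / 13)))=-687154 / 6125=-112.19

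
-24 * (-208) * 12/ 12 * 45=224640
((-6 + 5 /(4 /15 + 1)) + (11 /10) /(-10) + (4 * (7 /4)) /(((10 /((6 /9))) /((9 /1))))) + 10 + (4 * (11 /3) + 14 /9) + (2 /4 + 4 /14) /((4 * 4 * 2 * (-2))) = 108198511 /3830400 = 28.25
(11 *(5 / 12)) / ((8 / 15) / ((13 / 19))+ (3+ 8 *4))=3575 / 27908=0.13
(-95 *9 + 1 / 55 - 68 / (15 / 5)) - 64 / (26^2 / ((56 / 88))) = -24474908 / 27885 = -877.71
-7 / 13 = -0.54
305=305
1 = 1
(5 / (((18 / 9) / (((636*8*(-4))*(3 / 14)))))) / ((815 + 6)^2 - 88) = -25440 / 1572557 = -0.02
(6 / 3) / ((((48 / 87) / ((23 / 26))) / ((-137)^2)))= 12518923 / 208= 60187.13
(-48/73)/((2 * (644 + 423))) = -24/77891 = -0.00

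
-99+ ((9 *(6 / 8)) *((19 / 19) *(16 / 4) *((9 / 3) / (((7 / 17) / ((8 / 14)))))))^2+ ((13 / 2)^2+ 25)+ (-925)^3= -7600994765171 / 9604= -791440521.15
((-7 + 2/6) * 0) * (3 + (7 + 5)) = 0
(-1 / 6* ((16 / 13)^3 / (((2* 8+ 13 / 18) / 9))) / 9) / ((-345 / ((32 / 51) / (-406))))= -65536 / 787336901715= -0.00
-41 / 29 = -1.41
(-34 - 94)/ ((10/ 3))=-192/ 5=-38.40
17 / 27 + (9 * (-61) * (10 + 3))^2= 1375292780 / 27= 50936769.63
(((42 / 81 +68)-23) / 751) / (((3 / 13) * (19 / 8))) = 127816 / 1155789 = 0.11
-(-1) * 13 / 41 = 13 / 41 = 0.32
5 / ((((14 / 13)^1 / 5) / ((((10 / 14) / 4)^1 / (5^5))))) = 13 / 9800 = 0.00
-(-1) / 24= 1 / 24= 0.04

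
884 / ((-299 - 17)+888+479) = 884 / 1051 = 0.84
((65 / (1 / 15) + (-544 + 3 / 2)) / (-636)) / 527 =-865 / 670344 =-0.00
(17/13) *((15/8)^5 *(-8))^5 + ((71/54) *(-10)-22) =-115902862483877973877511673096037/404675448117003288576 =-286409425190.45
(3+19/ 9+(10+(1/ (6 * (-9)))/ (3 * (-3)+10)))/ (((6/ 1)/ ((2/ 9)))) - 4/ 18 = 491/ 1458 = 0.34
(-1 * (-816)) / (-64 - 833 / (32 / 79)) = -26112 / 67855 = -0.38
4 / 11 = 0.36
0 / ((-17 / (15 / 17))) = 0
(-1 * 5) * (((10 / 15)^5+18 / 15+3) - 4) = -403 / 243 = -1.66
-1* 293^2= -85849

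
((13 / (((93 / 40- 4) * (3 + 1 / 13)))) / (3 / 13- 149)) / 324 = 2197 / 41983272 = 0.00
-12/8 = -3/2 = -1.50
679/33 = 20.58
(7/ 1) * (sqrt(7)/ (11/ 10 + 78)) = 0.23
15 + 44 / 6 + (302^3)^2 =2275951024973059 / 3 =758650341657686.33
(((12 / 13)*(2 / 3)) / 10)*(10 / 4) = 2 / 13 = 0.15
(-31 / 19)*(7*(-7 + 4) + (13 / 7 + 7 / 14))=8091 / 266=30.42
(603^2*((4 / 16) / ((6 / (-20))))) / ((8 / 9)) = -5454135 / 16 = -340883.44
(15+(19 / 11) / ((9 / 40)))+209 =22936 / 99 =231.68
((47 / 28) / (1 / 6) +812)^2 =132457081 / 196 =675801.43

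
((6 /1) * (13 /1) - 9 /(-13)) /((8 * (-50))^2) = 0.00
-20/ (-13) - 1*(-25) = 345/ 13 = 26.54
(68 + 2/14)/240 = 159/560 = 0.28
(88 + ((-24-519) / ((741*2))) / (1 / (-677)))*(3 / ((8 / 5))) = 2490135 / 3952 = 630.09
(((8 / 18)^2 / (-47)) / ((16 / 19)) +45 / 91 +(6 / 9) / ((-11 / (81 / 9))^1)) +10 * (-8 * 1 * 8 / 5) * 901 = -439492962872 / 3810807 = -115328.06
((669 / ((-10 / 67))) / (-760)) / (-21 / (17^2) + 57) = 0.10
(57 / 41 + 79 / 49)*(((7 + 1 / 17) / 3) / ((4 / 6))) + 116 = 4323668 / 34153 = 126.60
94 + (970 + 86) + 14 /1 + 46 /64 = 37271 /32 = 1164.72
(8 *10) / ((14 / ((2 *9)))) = 720 / 7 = 102.86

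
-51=-51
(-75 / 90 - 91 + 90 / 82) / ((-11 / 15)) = 123.73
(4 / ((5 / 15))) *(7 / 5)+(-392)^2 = 768404 / 5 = 153680.80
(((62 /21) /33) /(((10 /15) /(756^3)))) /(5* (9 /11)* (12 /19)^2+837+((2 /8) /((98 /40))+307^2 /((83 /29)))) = 3356486900928 /1954741967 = 1717.10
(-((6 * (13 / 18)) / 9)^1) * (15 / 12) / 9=-65 / 972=-0.07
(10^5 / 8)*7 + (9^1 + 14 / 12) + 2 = 525073 / 6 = 87512.17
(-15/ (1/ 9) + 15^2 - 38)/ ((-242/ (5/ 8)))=-65/ 484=-0.13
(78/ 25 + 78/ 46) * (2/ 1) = 5538/ 575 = 9.63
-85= -85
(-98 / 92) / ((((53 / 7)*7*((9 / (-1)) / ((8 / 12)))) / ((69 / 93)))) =49 / 44361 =0.00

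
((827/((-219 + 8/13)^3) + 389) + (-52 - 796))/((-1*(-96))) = -4.78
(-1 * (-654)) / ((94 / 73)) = 23871 / 47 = 507.89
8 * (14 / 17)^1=112 / 17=6.59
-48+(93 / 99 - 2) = -1619 / 33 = -49.06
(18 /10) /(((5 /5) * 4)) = 9 /20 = 0.45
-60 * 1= -60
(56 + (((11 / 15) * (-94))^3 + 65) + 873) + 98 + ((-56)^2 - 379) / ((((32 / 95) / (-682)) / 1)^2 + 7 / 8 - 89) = -815263620156636735908 / 2497001835072375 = -326497.00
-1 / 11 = -0.09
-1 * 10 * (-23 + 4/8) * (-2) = -450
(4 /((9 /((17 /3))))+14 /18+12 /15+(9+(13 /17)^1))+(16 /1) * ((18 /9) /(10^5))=19882334 /1434375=13.86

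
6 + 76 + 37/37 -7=76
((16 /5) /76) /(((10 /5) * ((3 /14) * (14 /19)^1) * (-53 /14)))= -28 /795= -0.04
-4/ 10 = -2/ 5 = -0.40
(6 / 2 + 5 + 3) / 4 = 11 / 4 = 2.75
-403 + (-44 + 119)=-328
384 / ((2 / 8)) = 1536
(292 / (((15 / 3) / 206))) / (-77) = -60152 / 385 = -156.24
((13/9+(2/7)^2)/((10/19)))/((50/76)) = 242953/55125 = 4.41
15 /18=5 /6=0.83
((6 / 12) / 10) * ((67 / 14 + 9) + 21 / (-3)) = 19 / 56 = 0.34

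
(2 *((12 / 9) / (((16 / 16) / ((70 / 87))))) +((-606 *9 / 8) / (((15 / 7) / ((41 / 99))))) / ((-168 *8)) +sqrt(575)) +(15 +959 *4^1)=3877.22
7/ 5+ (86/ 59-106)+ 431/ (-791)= -103.69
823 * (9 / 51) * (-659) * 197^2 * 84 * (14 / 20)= -18564629541066 / 85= -218407406365.48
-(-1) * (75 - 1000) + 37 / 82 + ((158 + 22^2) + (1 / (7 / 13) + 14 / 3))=-475315 / 1722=-276.02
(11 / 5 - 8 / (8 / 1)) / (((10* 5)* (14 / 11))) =33 / 1750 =0.02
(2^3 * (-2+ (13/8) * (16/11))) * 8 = 256/11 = 23.27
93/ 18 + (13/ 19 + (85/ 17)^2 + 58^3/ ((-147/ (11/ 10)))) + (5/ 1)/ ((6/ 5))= -19900184/ 13965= -1425.00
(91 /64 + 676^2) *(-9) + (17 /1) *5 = -4112711.80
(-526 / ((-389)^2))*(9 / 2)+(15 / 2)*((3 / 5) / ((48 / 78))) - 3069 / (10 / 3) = -11057366151 / 12105680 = -913.40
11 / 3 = 3.67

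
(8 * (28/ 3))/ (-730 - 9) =-224/ 2217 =-0.10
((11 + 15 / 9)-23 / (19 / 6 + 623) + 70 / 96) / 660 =2409127 / 119021760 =0.02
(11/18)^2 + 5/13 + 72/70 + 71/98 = 2.51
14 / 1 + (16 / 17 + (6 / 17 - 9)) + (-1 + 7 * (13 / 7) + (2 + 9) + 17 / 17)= 515 / 17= 30.29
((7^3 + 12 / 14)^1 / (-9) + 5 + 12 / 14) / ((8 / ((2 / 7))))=-1019 / 882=-1.16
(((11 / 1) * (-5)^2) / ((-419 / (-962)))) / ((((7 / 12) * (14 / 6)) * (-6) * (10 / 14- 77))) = 264550 / 261037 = 1.01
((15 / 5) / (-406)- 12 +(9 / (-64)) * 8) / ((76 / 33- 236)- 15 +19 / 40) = 3518955 / 66513559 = 0.05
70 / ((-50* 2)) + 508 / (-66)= -2771 / 330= -8.40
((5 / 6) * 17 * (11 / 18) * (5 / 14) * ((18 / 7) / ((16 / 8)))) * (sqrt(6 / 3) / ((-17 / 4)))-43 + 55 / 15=-118 / 3-275 * sqrt(2) / 294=-40.66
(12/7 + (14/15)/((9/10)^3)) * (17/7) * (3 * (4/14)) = 1558696/250047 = 6.23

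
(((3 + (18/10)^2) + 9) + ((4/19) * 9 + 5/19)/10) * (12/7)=88098/3325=26.50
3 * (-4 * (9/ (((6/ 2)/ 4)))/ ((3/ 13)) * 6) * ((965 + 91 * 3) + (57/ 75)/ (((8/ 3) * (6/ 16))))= -115947936/ 25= -4637917.44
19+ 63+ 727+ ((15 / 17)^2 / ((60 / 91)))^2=1082959049 / 1336336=810.39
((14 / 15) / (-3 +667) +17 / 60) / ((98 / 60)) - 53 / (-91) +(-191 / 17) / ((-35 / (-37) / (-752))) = 40142943202 / 4494035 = 8932.49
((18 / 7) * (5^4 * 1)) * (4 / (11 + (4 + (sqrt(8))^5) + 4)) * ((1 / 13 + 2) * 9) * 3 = 1802.30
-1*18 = -18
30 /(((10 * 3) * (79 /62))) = 62 /79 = 0.78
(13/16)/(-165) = -13/2640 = -0.00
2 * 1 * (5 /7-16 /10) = -62 /35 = -1.77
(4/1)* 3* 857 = 10284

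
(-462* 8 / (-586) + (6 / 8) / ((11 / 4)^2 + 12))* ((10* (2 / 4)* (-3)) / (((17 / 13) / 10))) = -1134783000 / 1559053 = -727.87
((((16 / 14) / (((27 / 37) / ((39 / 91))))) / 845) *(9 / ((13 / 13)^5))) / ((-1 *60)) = -74 / 621075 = -0.00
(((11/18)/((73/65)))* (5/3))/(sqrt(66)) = 325* sqrt(66)/23652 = 0.11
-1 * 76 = -76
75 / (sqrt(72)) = 25*sqrt(2) / 4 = 8.84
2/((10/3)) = 0.60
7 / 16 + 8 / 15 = 233 / 240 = 0.97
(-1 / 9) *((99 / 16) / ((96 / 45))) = -165 / 512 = -0.32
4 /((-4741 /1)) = -4 /4741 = -0.00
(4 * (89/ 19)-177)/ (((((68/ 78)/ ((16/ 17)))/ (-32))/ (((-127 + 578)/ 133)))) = 13539871488/ 730303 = 18540.07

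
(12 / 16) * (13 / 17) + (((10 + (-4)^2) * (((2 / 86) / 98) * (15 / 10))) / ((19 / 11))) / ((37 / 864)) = 70369923 / 100723028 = 0.70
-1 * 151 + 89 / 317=-47778 / 317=-150.72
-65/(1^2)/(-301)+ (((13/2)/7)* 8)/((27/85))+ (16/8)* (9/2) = 264958/8127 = 32.60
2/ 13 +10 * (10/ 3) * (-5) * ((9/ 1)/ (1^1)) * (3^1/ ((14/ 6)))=-175486/ 91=-1928.42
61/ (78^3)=61/ 474552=0.00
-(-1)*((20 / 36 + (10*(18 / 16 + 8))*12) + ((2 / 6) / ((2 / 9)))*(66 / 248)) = 2446171 / 2232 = 1095.95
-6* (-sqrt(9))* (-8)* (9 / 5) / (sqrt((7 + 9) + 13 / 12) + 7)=-108864 / 1915 + 2592* sqrt(615) / 1915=-23.28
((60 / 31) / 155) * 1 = 12 / 961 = 0.01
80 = 80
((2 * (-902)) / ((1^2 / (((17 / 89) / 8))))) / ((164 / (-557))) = 104159 / 712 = 146.29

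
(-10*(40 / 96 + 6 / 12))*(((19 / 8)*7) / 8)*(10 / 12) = -36575 / 2304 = -15.87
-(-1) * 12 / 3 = 4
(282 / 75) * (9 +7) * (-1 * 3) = -4512 / 25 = -180.48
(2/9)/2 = 1/9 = 0.11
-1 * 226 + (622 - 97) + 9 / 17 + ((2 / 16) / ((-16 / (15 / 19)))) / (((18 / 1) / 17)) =74301019 / 248064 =299.52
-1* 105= -105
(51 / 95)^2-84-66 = -1351149 / 9025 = -149.71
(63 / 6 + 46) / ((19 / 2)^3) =452 / 6859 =0.07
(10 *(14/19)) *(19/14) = 10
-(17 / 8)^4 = -83521 / 4096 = -20.39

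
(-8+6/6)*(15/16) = -105/16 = -6.56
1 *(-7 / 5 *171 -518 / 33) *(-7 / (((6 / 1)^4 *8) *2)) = 294637 / 3421440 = 0.09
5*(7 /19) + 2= 73 /19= 3.84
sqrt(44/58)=sqrt(638)/29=0.87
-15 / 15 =-1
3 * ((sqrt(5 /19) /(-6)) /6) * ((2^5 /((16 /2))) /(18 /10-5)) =5 * sqrt(95) /912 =0.05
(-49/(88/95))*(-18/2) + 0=41895/88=476.08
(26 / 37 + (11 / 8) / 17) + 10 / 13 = 101579 / 65416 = 1.55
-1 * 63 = -63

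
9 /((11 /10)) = 90 /11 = 8.18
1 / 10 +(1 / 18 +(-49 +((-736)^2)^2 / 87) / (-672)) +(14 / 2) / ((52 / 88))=-19073200281529 / 3800160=-5019051.90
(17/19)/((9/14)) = 238/171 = 1.39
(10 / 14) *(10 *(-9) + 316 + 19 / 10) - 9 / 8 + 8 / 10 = 45489 / 280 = 162.46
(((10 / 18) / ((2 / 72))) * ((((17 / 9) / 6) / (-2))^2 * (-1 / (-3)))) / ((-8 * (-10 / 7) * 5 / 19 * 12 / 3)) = 38437 / 2799360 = 0.01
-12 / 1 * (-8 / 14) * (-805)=-5520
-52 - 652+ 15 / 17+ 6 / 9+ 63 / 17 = -35636 / 51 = -698.75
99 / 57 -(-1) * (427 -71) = 6797 / 19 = 357.74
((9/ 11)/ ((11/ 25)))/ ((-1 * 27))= -25/ 363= -0.07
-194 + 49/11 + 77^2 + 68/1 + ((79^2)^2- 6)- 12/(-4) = 428514740/11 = 38955885.45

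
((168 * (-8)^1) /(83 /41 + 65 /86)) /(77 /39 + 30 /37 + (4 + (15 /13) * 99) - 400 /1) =3419148096 /1973216461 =1.73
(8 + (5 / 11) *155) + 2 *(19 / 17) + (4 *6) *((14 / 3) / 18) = 146273 / 1683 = 86.91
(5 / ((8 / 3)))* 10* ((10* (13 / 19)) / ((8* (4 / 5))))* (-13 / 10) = -63375 / 2432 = -26.06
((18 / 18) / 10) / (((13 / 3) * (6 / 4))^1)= 1 / 65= 0.02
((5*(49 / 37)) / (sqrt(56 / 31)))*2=35*sqrt(434) / 74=9.85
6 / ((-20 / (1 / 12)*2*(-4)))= 0.00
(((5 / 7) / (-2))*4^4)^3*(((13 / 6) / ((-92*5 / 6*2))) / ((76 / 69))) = 9804.76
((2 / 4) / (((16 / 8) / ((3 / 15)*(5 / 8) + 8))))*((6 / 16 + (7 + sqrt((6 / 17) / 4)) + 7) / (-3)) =-7475 / 768 - 65*sqrt(102) / 3264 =-9.93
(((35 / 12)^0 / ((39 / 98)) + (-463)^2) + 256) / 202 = 8370473 / 7878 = 1062.51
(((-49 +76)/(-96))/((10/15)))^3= -19683/262144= -0.08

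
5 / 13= 0.38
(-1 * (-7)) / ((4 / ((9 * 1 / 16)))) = 0.98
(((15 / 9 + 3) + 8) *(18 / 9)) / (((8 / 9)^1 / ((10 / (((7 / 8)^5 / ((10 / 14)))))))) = 46694400 / 117649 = 396.90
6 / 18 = 1 / 3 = 0.33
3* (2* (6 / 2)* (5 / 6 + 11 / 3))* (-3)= -243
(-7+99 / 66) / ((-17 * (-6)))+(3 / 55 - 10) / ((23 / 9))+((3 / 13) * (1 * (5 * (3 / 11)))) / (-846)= -622183127 / 157674660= -3.95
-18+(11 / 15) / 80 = -21589 / 1200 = -17.99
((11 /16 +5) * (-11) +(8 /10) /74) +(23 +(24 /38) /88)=-24463817 /618640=-39.54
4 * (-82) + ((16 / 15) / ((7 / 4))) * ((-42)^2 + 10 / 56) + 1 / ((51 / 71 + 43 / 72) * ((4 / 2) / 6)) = 741025232 / 988575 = 749.59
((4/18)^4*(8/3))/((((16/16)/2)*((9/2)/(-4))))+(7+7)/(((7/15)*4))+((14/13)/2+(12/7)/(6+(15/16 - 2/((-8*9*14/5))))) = 266863096841/32254571466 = 8.27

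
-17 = -17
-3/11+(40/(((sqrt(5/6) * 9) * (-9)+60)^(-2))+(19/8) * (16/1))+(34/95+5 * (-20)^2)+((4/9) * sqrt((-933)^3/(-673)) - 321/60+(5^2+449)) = -64800 * sqrt(30)+1244 * sqrt(627909)/2019+1526564153/4180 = 10770.76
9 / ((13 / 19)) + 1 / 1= 184 / 13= 14.15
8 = 8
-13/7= -1.86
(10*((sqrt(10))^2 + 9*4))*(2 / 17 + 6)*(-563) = -26933920 / 17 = -1584348.24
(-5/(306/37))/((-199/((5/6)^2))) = 4625/2192184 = 0.00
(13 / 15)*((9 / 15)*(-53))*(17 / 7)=-11713 / 175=-66.93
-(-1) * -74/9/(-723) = 74/6507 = 0.01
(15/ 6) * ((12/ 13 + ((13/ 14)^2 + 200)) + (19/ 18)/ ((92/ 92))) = 23257735/ 45864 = 507.10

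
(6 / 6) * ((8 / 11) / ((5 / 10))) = 16 / 11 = 1.45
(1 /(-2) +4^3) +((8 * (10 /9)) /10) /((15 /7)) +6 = 18877 /270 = 69.91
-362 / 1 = -362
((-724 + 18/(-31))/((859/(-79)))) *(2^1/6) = 1774498/79887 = 22.21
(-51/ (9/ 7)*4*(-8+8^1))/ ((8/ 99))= 0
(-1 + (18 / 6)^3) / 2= 13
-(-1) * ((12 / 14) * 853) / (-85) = -5118 / 595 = -8.60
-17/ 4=-4.25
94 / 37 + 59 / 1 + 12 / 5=11829 / 185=63.94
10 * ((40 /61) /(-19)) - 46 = -53714 /1159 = -46.35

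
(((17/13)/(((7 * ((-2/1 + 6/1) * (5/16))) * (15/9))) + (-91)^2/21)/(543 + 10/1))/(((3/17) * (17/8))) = 1.90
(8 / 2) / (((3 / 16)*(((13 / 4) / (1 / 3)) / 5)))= 1280 / 117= 10.94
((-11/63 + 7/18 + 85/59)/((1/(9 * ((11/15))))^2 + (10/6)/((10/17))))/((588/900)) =111649725/125894377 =0.89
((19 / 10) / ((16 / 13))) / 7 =247 / 1120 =0.22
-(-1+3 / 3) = 0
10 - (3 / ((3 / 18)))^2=-314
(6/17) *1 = 6/17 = 0.35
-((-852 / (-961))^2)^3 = -0.49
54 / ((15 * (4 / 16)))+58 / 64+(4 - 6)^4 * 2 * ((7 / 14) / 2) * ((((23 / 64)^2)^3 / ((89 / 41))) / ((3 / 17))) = 15.35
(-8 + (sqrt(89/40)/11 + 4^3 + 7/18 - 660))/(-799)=10865/14382 - sqrt(890)/175780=0.76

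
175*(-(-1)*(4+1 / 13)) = 9275 / 13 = 713.46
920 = 920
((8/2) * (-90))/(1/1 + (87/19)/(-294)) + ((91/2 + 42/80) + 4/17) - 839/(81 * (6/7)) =-33470767459/100961640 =-331.52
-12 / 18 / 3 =-2 / 9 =-0.22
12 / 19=0.63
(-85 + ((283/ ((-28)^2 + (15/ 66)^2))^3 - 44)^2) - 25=5440717582730719054958792265803167426/ 2986346647569272346852091973372881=1821.86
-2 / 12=-1 / 6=-0.17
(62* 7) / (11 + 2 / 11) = 4774 / 123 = 38.81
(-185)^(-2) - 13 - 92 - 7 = -3833199 / 34225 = -112.00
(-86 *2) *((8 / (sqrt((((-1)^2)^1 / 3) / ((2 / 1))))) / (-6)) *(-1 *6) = -3370.50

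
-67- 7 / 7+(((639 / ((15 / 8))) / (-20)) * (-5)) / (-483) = -54882 / 805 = -68.18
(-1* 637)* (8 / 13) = -392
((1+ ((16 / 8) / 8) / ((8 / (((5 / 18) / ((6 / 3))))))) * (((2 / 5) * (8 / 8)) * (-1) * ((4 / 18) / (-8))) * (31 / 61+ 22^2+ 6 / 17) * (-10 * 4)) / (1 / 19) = -11053074383 / 2687904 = -4112.15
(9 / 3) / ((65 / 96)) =4.43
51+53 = 104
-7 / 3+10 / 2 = 8 / 3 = 2.67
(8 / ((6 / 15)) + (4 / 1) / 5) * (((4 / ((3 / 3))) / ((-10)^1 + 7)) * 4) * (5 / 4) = -416 / 3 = -138.67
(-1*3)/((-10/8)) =12/5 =2.40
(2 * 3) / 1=6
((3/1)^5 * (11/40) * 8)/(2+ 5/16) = 42768/185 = 231.18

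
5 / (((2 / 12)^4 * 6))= 1080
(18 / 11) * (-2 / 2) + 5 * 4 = 202 / 11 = 18.36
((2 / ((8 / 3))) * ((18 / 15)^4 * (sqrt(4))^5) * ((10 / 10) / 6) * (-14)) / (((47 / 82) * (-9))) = 661248 / 29375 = 22.51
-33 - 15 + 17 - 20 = -51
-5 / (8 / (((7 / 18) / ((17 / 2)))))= -35 / 1224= -0.03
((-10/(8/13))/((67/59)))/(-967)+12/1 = 3113707/259156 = 12.01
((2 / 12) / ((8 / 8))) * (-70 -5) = -25 / 2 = -12.50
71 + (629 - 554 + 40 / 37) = 147.08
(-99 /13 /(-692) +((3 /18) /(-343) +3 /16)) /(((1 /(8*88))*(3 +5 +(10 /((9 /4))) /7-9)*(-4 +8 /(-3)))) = 145176669 /2534623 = 57.28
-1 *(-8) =8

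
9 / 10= 0.90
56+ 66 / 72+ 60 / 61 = 42383 / 732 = 57.90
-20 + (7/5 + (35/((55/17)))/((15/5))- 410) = -70124/165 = -424.99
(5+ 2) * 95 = 665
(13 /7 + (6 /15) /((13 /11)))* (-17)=-16983 /455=-37.33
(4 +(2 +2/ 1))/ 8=1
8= 8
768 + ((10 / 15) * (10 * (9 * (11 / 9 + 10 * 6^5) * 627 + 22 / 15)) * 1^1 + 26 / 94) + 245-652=1237434704096 / 423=2925377551.05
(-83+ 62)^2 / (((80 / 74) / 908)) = 3703959 / 10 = 370395.90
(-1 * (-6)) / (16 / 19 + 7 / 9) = 3.70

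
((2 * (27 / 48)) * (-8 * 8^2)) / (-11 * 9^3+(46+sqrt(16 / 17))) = 2304 * sqrt(17) / 1080668377+78071616 / 1080668377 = 0.07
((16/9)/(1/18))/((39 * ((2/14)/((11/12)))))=616/117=5.26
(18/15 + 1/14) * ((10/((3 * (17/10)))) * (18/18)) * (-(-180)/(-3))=-17800/119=-149.58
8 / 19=0.42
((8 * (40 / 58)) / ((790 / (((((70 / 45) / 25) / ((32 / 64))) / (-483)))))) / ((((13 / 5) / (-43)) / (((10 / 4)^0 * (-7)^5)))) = -46252864 / 92476215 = -0.50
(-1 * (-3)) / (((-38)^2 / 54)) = 81 / 722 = 0.11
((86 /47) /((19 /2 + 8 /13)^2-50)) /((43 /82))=0.07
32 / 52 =8 / 13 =0.62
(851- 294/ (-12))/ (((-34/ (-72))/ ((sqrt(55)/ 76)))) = 927*sqrt(55)/ 38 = 180.92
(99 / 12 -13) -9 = -13.75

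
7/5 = 1.40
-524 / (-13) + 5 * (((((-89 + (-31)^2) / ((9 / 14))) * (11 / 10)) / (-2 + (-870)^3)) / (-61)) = 94717755238112 / 2349867962637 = 40.31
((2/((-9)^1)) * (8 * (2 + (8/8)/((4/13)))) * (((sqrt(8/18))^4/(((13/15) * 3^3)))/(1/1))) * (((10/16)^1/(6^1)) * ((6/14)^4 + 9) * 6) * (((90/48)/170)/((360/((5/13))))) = -30125/5747080248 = -0.00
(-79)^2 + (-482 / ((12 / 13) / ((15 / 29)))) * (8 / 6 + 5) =788299 / 174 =4530.45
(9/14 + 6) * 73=6789/14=484.93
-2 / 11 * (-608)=1216 / 11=110.55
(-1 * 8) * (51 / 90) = -68 / 15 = -4.53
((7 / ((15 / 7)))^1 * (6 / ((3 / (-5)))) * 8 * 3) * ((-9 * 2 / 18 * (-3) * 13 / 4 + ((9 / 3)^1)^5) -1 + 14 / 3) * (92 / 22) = -27742232 / 33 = -840673.70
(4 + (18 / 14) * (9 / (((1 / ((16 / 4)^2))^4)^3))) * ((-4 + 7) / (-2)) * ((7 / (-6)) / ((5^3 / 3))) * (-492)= -8413005578904807516 / 125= -67304044631238460.13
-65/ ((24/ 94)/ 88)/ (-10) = 6721/ 3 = 2240.33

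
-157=-157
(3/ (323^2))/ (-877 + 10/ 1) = -1/ 30151081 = -0.00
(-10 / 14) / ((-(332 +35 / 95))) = 19 / 8841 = 0.00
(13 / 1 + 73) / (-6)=-43 / 3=-14.33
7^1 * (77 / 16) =539 / 16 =33.69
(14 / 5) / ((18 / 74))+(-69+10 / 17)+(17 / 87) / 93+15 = -28815101 / 687735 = -41.90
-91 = -91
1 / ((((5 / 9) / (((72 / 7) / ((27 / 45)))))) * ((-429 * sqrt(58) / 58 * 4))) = -18 * sqrt(58) / 1001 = -0.14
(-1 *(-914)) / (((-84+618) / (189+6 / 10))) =144412 / 445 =324.52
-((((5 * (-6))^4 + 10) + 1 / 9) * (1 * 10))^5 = -2059039829593857972511537456877145100000 / 59049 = -34870020315227319218133030000000000.00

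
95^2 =9025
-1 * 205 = -205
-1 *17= -17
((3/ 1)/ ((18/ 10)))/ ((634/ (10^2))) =250/ 951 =0.26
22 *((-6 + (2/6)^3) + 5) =-572/27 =-21.19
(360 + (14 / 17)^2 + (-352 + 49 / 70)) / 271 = 27103 / 783190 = 0.03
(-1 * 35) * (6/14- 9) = 300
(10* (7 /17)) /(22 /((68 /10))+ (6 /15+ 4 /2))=350 /479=0.73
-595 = -595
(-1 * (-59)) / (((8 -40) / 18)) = -531 / 16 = -33.19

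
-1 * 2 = -2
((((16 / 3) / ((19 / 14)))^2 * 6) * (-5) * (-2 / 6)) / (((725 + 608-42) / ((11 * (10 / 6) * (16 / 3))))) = 441548800 / 37750131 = 11.70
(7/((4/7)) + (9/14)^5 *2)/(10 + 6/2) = 3353221/3495856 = 0.96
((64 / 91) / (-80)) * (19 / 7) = -76 / 3185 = -0.02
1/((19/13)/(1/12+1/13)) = 25/228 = 0.11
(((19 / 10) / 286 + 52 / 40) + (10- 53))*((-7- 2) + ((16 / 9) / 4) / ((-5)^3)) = 1207812347 / 3217500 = 375.39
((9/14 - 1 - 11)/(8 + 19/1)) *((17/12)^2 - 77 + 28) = 358651/18144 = 19.77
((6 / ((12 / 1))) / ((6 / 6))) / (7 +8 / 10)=5 / 78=0.06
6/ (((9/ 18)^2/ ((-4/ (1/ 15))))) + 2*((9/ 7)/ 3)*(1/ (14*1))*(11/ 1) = -70527/ 49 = -1439.33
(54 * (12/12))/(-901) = -54/901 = -0.06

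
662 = 662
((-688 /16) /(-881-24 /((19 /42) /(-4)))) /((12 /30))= 4085 /25414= 0.16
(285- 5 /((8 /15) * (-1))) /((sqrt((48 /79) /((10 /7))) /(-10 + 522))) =12560 * sqrt(16590) /7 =231107.90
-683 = -683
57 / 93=19 / 31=0.61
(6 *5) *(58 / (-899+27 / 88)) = -30624 / 15817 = -1.94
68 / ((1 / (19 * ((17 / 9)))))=21964 / 9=2440.44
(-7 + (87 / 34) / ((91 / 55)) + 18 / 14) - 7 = -34553 / 3094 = -11.17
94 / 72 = 47 / 36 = 1.31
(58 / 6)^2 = 841 / 9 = 93.44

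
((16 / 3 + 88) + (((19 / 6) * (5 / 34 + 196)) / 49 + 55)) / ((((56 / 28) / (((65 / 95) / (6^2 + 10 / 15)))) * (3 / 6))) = 20922863 / 6963880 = 3.00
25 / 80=5 / 16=0.31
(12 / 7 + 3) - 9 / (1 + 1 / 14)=-129 / 35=-3.69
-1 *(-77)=77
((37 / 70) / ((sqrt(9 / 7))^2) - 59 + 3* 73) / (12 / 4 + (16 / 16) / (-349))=5038513 / 94140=53.52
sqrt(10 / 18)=sqrt(5) / 3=0.75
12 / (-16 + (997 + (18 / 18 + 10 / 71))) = 71 / 5811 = 0.01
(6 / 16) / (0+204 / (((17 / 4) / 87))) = 1 / 11136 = 0.00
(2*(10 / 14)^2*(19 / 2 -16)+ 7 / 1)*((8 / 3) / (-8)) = -6 / 49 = -0.12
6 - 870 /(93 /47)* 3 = -40704 /31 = -1313.03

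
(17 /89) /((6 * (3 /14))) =0.15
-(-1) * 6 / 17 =6 / 17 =0.35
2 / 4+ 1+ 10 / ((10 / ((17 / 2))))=10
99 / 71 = 1.39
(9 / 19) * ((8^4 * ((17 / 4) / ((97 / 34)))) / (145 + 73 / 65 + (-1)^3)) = 346245120 / 17385019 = 19.92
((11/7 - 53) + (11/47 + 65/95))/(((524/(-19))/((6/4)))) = 236805/86198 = 2.75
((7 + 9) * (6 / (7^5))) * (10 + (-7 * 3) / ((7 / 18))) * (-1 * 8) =33792 / 16807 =2.01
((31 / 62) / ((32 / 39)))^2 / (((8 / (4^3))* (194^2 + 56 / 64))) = 169 / 2141120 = 0.00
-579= -579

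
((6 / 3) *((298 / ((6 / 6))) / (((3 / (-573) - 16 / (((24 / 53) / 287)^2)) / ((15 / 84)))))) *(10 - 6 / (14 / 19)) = -66594060 / 2165434143803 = -0.00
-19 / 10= -1.90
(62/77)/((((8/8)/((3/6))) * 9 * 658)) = 31/455994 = 0.00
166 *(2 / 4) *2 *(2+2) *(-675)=-448200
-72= -72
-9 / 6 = -1.50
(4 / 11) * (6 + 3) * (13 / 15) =156 / 55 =2.84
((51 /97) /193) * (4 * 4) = 0.04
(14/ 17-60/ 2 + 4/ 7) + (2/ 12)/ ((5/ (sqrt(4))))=-50941/ 1785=-28.54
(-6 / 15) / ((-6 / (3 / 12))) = 1 / 60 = 0.02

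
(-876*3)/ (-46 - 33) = 2628/ 79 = 33.27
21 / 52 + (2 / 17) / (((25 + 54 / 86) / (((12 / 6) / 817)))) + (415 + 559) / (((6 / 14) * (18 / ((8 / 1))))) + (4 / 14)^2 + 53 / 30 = 61973753942689 / 61219152540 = 1012.33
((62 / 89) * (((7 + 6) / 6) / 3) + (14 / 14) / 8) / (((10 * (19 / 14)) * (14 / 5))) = 4025 / 243504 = 0.02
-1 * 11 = -11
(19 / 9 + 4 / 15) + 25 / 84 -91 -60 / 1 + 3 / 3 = -185629 / 1260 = -147.32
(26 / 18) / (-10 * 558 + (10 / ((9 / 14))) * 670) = 0.00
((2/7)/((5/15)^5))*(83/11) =40338/77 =523.87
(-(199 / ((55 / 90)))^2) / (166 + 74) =-441.83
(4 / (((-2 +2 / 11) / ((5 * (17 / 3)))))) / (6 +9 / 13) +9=-82 / 261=-0.31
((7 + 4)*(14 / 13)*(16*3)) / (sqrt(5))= 7392*sqrt(5) / 65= 254.29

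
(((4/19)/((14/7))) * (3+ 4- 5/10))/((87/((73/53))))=0.01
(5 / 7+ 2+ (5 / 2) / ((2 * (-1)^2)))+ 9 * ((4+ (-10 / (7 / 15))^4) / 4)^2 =576672270036446109 / 23059204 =25008333767.13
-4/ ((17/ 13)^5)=-1485172/ 1419857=-1.05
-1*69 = -69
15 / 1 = 15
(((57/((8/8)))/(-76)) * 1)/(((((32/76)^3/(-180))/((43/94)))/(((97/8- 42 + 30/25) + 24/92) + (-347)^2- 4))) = 881907166208241/8855552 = 99588051.23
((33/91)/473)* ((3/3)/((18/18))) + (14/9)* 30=547829/11739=46.67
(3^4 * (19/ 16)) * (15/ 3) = 7695/ 16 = 480.94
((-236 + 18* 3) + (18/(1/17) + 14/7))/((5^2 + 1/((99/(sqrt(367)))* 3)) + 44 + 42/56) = 12403596744/6866270897 - 598752* sqrt(367)/6866270897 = 1.80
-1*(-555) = 555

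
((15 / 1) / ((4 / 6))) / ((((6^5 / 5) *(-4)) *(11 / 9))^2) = 125 / 321159168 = 0.00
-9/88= -0.10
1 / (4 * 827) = 1 / 3308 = 0.00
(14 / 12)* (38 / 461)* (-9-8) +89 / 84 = -22279 / 38724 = -0.58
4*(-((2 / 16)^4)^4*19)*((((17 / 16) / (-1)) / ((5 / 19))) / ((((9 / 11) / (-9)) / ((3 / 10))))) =-202521 / 56294995342131200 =-0.00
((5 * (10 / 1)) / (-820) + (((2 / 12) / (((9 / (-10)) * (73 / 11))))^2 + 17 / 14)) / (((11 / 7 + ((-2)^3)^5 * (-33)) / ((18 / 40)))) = 0.00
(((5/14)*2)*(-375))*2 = -535.71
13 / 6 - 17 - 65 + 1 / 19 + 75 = -545 / 114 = -4.78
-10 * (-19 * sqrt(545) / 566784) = 95 * sqrt(545) / 283392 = 0.01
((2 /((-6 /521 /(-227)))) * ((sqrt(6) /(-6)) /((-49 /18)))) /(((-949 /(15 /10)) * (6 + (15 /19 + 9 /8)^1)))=-8988292 * sqrt(6) /18646901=-1.18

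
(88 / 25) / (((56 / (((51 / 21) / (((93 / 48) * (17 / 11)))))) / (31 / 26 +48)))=1238072 / 493675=2.51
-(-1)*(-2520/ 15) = -168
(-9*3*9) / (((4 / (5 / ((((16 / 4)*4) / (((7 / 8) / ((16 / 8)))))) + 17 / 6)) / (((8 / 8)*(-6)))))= 554283 / 512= 1082.58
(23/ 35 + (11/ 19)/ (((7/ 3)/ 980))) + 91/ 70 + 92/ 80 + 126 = 198045/ 532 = 372.27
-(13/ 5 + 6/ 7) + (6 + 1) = 124/ 35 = 3.54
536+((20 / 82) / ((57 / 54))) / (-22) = 4592894 / 8569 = 535.99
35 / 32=1.09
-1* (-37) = 37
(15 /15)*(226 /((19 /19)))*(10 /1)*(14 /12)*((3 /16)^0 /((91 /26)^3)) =9040 /147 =61.50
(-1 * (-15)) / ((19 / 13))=195 / 19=10.26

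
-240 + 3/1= -237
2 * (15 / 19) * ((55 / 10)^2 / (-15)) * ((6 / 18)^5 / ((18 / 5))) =-605 / 166212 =-0.00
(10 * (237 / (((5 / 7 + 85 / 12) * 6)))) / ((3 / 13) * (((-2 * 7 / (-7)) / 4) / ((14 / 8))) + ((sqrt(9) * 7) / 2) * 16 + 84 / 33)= 3321318 / 11186221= 0.30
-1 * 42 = -42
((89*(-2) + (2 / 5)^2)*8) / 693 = -3952 / 1925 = -2.05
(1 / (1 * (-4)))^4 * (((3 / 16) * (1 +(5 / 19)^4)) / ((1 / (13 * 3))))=7660341 / 266897408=0.03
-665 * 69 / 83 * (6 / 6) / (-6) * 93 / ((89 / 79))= 112372365 / 14774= 7606.09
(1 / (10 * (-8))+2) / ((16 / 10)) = 159 / 128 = 1.24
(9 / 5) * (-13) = -117 / 5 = -23.40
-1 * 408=-408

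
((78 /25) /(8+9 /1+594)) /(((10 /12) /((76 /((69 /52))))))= 47424 /135125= 0.35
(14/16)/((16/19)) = 133/128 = 1.04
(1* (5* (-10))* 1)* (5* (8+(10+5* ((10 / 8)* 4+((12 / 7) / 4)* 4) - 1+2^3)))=-102500 / 7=-14642.86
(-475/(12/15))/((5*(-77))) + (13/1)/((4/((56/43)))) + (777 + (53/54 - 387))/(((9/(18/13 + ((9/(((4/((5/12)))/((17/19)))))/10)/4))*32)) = 4169263074875/542664105984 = 7.68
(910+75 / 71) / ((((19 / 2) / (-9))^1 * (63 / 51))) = -6597870 / 9443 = -698.70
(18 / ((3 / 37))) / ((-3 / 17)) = -1258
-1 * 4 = -4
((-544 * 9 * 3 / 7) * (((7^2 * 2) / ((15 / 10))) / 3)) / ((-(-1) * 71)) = -45696 / 71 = -643.61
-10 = -10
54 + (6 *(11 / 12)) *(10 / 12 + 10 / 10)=769 / 12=64.08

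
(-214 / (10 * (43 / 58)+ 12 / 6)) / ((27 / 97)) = -601982 / 7371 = -81.67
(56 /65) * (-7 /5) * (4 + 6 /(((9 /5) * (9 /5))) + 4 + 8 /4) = -25088 /1755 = -14.30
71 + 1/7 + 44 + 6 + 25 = 1023/7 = 146.14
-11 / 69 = -0.16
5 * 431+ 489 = 2644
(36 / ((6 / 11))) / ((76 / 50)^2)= 20625 / 722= 28.57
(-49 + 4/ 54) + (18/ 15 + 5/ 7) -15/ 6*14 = -77501/ 945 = -82.01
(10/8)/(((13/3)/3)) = 45/52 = 0.87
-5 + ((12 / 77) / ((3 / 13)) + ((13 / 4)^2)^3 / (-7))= -54458867 / 315392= -172.67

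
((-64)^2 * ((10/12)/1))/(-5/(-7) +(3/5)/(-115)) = 20608000/4281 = 4813.83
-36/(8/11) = -99/2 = -49.50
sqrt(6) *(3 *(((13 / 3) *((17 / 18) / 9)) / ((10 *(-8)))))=-221 *sqrt(6) / 12960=-0.04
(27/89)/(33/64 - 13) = -1728/71111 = -0.02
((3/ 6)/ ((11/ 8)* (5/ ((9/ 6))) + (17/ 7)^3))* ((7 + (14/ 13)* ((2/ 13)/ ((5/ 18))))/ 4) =6605151/ 131517490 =0.05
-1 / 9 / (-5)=1 / 45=0.02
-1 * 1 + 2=1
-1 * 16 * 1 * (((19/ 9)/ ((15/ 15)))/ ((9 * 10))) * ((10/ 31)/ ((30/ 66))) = -3344/ 12555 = -0.27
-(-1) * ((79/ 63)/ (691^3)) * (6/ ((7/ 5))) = 790/ 48501087537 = 0.00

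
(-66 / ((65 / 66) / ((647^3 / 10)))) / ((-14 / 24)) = 7078674841128 / 2275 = 3111505424.67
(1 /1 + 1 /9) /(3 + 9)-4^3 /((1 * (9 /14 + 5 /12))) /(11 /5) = -1446625 /52866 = -27.36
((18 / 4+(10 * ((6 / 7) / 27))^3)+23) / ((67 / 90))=68842925 / 1861461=36.98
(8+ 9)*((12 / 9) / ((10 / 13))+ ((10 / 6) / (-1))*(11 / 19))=1241 / 95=13.06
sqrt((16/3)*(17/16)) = sqrt(51)/3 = 2.38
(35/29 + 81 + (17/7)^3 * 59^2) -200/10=496581209/9947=49922.71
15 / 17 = 0.88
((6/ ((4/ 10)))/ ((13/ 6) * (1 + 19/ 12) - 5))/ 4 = 270/ 43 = 6.28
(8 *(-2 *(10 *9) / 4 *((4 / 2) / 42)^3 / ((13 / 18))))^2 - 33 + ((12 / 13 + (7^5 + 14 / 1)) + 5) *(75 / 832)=72622706553 / 48941984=1483.85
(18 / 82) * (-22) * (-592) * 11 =1289376 / 41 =31448.20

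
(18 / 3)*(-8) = -48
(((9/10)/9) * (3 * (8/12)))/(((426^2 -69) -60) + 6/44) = 22/19948185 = 0.00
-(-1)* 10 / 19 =10 / 19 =0.53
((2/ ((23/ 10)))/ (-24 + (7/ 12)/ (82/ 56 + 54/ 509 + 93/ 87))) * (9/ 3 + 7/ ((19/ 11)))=-8770522440/ 34006773211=-0.26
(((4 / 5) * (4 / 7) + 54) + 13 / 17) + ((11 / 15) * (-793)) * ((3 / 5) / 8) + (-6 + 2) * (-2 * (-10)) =-1627757 / 23800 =-68.39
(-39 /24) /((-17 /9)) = 117 /136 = 0.86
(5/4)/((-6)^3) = -5/864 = -0.01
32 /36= 8 /9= 0.89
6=6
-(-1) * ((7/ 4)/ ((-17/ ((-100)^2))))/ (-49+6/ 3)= 17500/ 799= 21.90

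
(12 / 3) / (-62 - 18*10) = -2 / 121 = -0.02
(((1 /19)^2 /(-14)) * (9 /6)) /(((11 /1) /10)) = -0.00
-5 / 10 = -1 / 2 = -0.50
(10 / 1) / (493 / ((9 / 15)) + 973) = 15 / 2692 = 0.01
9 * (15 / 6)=45 / 2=22.50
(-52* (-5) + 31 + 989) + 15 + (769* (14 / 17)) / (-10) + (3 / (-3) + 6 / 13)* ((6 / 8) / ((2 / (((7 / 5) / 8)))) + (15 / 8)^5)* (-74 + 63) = 49581300671 / 36208640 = 1369.32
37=37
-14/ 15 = -0.93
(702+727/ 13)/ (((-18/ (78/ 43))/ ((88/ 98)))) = -433532/ 6321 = -68.59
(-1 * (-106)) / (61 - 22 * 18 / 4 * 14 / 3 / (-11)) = 106 / 103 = 1.03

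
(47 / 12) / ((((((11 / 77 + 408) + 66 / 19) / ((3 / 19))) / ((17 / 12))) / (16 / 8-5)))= -5593 / 875920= -0.01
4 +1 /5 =21 /5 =4.20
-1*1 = -1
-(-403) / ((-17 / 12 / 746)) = -3607656 / 17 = -212215.06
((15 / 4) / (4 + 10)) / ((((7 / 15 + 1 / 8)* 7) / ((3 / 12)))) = 225 / 13916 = 0.02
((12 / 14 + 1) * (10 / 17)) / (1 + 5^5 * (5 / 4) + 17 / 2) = 0.00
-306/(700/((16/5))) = -1224/875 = -1.40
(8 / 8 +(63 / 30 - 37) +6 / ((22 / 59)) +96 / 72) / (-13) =5437 / 4290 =1.27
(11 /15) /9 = 11 /135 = 0.08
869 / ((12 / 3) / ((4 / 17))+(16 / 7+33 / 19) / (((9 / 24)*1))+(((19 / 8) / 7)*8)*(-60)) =-346731 / 53917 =-6.43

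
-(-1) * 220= 220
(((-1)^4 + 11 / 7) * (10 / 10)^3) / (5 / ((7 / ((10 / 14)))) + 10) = 126 / 515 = 0.24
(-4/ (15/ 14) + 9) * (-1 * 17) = -1343/ 15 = -89.53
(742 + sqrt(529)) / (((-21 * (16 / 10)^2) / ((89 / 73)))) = -17.35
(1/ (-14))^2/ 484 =1/ 94864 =0.00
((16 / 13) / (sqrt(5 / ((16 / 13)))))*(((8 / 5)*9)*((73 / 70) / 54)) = 9344*sqrt(65) / 443625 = 0.17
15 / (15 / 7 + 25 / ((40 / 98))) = 84 / 355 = 0.24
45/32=1.41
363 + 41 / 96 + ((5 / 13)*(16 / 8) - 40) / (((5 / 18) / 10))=-1309003 / 1248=-1048.88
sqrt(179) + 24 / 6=4 + sqrt(179)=17.38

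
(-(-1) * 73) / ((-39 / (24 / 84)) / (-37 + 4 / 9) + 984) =0.07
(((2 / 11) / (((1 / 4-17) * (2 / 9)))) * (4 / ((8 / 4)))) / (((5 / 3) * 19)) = -216 / 70015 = -0.00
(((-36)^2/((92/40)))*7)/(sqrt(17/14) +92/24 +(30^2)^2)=18517854035520/3802791593238131 - 1632960*sqrt(238)/3802791593238131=0.00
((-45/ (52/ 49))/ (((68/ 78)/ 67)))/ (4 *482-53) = -1.74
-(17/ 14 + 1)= -2.21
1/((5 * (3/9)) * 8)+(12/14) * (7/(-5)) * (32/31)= -1443/1240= -1.16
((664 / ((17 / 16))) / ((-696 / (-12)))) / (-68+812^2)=1328 / 81255767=0.00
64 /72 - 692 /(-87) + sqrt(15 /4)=10.78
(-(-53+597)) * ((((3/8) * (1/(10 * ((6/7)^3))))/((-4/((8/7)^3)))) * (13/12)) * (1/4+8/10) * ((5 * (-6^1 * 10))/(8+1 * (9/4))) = -49504/123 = -402.47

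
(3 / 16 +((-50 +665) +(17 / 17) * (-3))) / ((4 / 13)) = 127335 / 64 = 1989.61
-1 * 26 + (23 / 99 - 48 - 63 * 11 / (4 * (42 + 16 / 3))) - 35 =-6322045 / 56232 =-112.43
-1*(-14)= 14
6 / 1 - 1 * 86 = -80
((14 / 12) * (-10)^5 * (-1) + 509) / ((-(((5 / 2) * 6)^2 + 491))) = -351527 / 2148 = -163.65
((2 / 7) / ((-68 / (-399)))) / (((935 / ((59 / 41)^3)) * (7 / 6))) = 35119809 / 7668495065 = 0.00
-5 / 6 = -0.83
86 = 86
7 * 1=7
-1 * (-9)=9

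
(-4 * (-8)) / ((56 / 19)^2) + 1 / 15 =5513 / 1470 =3.75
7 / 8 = 0.88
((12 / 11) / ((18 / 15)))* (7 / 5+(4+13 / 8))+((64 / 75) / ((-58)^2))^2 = 1117946041889 / 175052047500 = 6.39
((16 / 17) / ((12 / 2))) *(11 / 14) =44 / 357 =0.12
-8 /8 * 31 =-31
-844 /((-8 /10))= 1055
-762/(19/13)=-9906/19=-521.37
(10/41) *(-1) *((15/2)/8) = -0.23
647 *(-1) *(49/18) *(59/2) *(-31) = 57984787/36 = 1610688.53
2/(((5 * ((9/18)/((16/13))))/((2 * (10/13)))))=256/169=1.51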